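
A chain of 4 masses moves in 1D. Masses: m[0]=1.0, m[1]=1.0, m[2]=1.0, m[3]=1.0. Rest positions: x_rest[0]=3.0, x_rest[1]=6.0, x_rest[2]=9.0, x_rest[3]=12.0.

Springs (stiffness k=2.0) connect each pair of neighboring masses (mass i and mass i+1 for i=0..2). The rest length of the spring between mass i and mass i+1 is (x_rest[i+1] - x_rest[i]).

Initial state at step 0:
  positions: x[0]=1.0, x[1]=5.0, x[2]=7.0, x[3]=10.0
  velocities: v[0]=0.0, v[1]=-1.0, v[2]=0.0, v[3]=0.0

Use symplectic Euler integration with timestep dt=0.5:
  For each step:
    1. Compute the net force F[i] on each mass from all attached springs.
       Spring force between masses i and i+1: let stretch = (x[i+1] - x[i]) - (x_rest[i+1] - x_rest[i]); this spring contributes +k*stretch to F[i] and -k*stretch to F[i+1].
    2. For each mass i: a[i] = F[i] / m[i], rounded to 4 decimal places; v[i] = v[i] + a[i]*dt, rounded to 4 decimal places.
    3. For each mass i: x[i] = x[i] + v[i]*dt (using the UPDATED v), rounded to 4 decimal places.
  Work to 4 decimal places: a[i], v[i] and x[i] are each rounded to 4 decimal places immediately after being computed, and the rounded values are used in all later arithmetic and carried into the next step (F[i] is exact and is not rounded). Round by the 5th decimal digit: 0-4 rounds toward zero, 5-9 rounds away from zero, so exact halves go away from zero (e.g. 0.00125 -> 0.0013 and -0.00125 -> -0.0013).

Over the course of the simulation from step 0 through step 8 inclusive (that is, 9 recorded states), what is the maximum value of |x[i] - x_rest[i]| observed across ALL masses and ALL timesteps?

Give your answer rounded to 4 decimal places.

Step 0: x=[1.0000 5.0000 7.0000 10.0000] v=[0.0000 -1.0000 0.0000 0.0000]
Step 1: x=[1.5000 3.5000 7.5000 10.0000] v=[1.0000 -3.0000 1.0000 0.0000]
Step 2: x=[1.5000 3.0000 7.2500 10.2500] v=[0.0000 -1.0000 -0.5000 0.5000]
Step 3: x=[0.7500 3.8750 6.3750 10.5000] v=[-1.5000 1.7500 -1.7500 0.5000]
Step 4: x=[0.0625 4.4375 6.3125 10.1875] v=[-1.3750 1.1250 -0.1250 -0.6250]
Step 5: x=[0.0625 3.7500 7.2500 9.4375] v=[0.0000 -1.3750 1.8750 -1.5000]
Step 6: x=[0.4063 2.9688 7.5313 9.0938] v=[0.6875 -1.5625 0.5625 -0.6875]
Step 7: x=[0.5313 3.1876 6.3126 9.4688] v=[0.2500 0.4375 -2.4375 0.7500]
Step 8: x=[0.4845 3.6407 5.1095 9.7657] v=[-0.0937 0.9062 -2.4063 0.5938]
Max displacement = 3.8905

Answer: 3.8905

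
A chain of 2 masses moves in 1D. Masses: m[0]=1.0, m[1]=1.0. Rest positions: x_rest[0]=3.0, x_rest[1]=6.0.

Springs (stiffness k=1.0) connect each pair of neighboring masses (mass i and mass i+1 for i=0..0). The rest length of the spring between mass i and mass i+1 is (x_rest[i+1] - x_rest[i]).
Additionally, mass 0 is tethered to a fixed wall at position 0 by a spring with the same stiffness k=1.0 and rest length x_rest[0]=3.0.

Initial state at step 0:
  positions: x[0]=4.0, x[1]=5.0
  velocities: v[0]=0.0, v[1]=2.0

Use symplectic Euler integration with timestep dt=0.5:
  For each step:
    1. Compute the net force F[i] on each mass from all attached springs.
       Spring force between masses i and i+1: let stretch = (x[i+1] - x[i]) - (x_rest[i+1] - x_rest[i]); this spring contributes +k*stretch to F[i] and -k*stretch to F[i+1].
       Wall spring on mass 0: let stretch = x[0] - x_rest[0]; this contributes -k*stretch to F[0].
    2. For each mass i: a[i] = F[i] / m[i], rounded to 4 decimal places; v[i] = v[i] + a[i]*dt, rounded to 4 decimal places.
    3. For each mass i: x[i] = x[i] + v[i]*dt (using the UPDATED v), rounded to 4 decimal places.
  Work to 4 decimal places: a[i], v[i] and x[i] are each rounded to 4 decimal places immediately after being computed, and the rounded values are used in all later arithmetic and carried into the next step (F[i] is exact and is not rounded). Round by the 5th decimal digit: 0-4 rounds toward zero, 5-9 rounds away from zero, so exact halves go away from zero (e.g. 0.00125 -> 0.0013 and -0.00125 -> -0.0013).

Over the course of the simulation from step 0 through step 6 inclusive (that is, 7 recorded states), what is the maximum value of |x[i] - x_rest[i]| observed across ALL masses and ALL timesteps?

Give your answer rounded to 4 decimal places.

Step 0: x=[4.0000 5.0000] v=[0.0000 2.0000]
Step 1: x=[3.2500 6.5000] v=[-1.5000 3.0000]
Step 2: x=[2.5000 7.9375] v=[-1.5000 2.8750]
Step 3: x=[2.4844 8.7657] v=[-0.0313 1.6563]
Step 4: x=[3.4180 8.7736] v=[1.8672 0.0157]
Step 5: x=[4.8360 8.1926] v=[2.8360 -1.1621]
Step 6: x=[5.8842 7.5224] v=[2.0963 -1.3404]
Max displacement = 2.8842

Answer: 2.8842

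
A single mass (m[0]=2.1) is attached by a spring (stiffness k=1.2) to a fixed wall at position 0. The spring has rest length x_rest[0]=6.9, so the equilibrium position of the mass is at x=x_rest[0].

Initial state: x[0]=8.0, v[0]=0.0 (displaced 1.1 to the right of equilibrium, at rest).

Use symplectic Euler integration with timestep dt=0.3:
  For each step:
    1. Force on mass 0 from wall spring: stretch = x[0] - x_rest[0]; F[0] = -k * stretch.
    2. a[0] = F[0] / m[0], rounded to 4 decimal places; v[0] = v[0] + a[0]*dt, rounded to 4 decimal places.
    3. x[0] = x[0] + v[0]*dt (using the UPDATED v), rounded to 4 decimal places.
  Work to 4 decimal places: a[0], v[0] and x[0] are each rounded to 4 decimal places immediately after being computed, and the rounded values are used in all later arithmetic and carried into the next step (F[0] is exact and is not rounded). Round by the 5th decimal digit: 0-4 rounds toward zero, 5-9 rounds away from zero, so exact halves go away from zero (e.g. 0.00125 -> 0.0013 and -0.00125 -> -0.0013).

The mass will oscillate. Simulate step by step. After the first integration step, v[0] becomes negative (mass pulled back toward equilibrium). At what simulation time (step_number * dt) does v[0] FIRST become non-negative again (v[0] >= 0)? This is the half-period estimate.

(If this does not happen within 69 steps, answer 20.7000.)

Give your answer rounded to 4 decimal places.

Step 0: x=[8.0000] v=[0.0000]
Step 1: x=[7.9434] v=[-0.1886]
Step 2: x=[7.8332] v=[-0.3675]
Step 3: x=[7.6750] v=[-0.5275]
Step 4: x=[7.4769] v=[-0.6604]
Step 5: x=[7.2491] v=[-0.7593]
Step 6: x=[7.0033] v=[-0.8192]
Step 7: x=[6.7522] v=[-0.8369]
Step 8: x=[6.5087] v=[-0.8116]
Step 9: x=[6.2854] v=[-0.7445]
Step 10: x=[6.0937] v=[-0.6391]
Step 11: x=[5.9434] v=[-0.5009]
Step 12: x=[5.8423] v=[-0.3369]
Step 13: x=[5.7956] v=[-0.1556]
Step 14: x=[5.8057] v=[0.0337]
First v>=0 after going negative at step 14, time=4.2000

Answer: 4.2000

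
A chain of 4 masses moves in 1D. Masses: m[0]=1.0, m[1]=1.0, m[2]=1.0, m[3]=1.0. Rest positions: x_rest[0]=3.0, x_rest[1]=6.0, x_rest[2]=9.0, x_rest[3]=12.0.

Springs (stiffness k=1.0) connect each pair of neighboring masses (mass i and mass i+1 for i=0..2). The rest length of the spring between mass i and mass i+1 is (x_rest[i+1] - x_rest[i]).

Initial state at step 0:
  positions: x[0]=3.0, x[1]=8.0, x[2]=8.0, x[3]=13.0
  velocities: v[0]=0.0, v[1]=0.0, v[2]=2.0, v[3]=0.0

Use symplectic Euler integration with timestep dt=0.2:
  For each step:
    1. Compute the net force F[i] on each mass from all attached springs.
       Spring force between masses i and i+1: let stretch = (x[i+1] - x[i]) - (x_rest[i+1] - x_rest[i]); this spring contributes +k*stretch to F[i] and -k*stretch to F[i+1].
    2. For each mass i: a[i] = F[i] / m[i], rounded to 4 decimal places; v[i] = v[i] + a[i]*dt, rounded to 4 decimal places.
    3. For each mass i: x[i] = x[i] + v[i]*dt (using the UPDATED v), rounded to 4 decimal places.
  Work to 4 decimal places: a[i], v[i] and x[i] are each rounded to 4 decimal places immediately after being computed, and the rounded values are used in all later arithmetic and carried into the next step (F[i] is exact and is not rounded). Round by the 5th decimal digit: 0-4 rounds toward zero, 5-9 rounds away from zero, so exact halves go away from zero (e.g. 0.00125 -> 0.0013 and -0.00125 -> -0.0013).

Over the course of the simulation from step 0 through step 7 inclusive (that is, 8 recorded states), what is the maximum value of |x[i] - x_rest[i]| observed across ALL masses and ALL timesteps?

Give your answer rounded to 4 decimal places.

Step 0: x=[3.0000 8.0000 8.0000 13.0000] v=[0.0000 0.0000 2.0000 0.0000]
Step 1: x=[3.0800 7.8000 8.6000 12.9200] v=[0.4000 -1.0000 3.0000 -0.4000]
Step 2: x=[3.2288 7.4432 9.3408 12.7872] v=[0.7440 -1.7840 3.7040 -0.6640]
Step 3: x=[3.4262 6.9937 10.1436 12.6365] v=[0.9869 -2.2474 4.0138 -0.7533]
Step 4: x=[3.6463 6.5275 10.9201 12.5061] v=[1.1004 -2.3309 3.8824 -0.6519]
Step 5: x=[3.8616 6.1218 11.5843 12.4323] v=[1.0766 -2.0286 3.3211 -0.3691]
Step 6: x=[4.0473 5.8442 12.0639 12.4446] v=[0.9286 -1.3881 2.3982 0.0613]
Step 7: x=[4.1849 5.7435 12.3100 12.5616] v=[0.6880 -0.5035 1.2304 0.5852]
Max displacement = 3.3100

Answer: 3.3100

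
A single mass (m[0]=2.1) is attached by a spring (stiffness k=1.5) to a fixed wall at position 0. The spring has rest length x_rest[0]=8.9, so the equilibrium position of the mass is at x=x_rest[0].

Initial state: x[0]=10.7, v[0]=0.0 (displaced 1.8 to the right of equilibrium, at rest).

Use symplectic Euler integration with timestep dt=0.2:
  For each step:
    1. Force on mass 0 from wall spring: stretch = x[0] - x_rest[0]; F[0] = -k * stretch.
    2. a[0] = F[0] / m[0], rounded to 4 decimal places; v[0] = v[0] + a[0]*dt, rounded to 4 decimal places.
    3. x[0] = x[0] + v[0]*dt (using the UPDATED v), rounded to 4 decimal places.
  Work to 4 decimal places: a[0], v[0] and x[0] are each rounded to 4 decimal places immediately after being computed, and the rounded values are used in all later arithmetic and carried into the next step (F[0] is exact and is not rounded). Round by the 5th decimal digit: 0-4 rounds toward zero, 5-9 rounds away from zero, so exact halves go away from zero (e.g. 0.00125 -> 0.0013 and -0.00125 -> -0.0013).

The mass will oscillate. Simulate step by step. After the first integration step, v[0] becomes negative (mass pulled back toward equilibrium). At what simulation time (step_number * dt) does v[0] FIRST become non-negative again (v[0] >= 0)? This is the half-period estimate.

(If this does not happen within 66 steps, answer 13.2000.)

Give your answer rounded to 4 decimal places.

Step 0: x=[10.7000] v=[0.0000]
Step 1: x=[10.6486] v=[-0.2571]
Step 2: x=[10.5472] v=[-0.5069]
Step 3: x=[10.3988] v=[-0.7422]
Step 4: x=[10.2075] v=[-0.9563]
Step 5: x=[9.9789] v=[-1.1431]
Step 6: x=[9.7195] v=[-1.2972]
Step 7: x=[9.4366] v=[-1.4143]
Step 8: x=[9.1384] v=[-1.4910]
Step 9: x=[8.8334] v=[-1.5251]
Step 10: x=[8.5303] v=[-1.5156]
Step 11: x=[8.2377] v=[-1.4628]
Step 12: x=[7.9641] v=[-1.3682]
Step 13: x=[7.7172] v=[-1.2345]
Step 14: x=[7.5041] v=[-1.0655]
Step 15: x=[7.3309] v=[-0.8661]
Step 16: x=[7.2025] v=[-0.6419]
Step 17: x=[7.1226] v=[-0.3994]
Step 18: x=[7.0935] v=[-0.1455]
Step 19: x=[7.1160] v=[0.1126]
First v>=0 after going negative at step 19, time=3.8000

Answer: 3.8000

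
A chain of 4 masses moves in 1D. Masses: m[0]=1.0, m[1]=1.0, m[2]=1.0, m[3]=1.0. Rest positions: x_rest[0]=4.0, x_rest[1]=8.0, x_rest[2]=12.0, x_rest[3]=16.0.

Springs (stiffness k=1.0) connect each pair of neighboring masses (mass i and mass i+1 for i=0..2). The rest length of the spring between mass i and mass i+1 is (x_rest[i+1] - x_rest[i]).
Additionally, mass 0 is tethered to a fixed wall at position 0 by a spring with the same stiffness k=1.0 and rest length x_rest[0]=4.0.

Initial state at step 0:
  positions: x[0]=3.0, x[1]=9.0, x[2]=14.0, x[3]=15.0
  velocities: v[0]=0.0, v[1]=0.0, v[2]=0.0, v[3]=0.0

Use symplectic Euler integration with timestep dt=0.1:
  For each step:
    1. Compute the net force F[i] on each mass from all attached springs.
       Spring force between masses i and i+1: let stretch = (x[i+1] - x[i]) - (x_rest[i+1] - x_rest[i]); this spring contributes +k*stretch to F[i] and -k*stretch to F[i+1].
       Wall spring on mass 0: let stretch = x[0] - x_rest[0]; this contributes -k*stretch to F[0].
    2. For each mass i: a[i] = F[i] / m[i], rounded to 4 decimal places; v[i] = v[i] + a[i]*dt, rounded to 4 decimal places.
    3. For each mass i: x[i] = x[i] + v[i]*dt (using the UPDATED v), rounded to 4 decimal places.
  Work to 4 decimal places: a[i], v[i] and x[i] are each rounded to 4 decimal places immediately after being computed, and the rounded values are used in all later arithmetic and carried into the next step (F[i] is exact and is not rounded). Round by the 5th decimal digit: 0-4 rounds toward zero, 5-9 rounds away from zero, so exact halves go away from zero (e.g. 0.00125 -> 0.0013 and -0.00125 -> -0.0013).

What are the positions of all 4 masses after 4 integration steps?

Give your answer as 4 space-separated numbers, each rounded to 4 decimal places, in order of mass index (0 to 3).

Step 0: x=[3.0000 9.0000 14.0000 15.0000] v=[0.0000 0.0000 0.0000 0.0000]
Step 1: x=[3.0300 8.9900 13.9600 15.0300] v=[0.3000 -0.1000 -0.4000 0.3000]
Step 2: x=[3.0893 8.9701 13.8810 15.0893] v=[0.5930 -0.1990 -0.7900 0.5930]
Step 3: x=[3.1765 8.9405 13.7650 15.1765] v=[0.8722 -0.2960 -1.1603 0.8722]
Step 4: x=[3.2896 8.9015 13.6148 15.2896] v=[1.1310 -0.3900 -1.5016 1.1311]

Answer: 3.2896 8.9015 13.6148 15.2896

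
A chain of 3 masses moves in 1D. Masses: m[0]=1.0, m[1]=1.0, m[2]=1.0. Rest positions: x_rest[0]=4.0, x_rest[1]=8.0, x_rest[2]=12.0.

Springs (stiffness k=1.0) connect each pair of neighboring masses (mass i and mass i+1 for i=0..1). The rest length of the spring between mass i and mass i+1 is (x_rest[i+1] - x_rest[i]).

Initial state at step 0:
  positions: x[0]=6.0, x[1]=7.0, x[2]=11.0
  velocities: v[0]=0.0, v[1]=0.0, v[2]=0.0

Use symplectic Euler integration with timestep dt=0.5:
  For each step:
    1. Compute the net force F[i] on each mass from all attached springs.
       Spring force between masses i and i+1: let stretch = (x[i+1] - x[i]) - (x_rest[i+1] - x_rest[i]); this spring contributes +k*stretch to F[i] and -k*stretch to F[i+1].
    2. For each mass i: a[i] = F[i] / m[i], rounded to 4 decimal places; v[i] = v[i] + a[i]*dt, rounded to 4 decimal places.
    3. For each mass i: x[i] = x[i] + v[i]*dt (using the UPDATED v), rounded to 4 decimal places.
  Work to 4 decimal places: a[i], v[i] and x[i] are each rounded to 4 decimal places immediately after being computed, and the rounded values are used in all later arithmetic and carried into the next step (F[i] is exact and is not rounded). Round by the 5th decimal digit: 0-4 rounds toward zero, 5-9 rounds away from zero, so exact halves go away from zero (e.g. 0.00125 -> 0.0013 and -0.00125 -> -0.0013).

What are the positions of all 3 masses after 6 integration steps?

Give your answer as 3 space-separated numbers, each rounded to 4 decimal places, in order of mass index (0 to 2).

Answer: 2.9635 7.0066 14.0302

Derivation:
Step 0: x=[6.0000 7.0000 11.0000] v=[0.0000 0.0000 0.0000]
Step 1: x=[5.2500 7.7500 11.0000] v=[-1.5000 1.5000 0.0000]
Step 2: x=[4.1250 8.6875 11.1875] v=[-2.2500 1.8750 0.3750]
Step 3: x=[3.1406 9.1094 11.7500] v=[-1.9688 0.8438 1.1250]
Step 4: x=[2.6484 8.6993 12.6524] v=[-0.9844 -0.8203 1.8047]
Step 5: x=[2.6690 7.7647 13.5665] v=[0.0411 -1.8692 1.8282]
Step 6: x=[2.9635 7.0066 14.0302] v=[0.5890 -1.5162 0.9273]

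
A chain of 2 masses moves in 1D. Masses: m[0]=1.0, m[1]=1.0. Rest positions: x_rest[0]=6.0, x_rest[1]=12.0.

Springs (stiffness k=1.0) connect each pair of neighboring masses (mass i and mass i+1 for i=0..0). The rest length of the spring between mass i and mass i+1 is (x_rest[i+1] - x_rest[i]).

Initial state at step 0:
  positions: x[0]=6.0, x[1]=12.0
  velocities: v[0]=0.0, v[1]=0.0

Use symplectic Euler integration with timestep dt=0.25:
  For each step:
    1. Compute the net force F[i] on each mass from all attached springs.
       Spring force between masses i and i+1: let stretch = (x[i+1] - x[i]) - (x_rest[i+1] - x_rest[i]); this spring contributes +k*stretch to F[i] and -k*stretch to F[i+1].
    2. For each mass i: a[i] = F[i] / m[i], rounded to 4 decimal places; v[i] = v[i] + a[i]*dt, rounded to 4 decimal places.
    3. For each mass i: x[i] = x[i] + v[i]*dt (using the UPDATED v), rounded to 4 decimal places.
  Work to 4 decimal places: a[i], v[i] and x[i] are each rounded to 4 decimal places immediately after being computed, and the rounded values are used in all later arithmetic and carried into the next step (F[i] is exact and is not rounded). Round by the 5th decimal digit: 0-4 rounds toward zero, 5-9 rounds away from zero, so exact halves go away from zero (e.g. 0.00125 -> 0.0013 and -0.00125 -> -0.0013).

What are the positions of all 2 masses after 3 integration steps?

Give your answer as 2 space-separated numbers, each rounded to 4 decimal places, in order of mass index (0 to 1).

Step 0: x=[6.0000 12.0000] v=[0.0000 0.0000]
Step 1: x=[6.0000 12.0000] v=[0.0000 0.0000]
Step 2: x=[6.0000 12.0000] v=[0.0000 0.0000]
Step 3: x=[6.0000 12.0000] v=[0.0000 0.0000]

Answer: 6.0000 12.0000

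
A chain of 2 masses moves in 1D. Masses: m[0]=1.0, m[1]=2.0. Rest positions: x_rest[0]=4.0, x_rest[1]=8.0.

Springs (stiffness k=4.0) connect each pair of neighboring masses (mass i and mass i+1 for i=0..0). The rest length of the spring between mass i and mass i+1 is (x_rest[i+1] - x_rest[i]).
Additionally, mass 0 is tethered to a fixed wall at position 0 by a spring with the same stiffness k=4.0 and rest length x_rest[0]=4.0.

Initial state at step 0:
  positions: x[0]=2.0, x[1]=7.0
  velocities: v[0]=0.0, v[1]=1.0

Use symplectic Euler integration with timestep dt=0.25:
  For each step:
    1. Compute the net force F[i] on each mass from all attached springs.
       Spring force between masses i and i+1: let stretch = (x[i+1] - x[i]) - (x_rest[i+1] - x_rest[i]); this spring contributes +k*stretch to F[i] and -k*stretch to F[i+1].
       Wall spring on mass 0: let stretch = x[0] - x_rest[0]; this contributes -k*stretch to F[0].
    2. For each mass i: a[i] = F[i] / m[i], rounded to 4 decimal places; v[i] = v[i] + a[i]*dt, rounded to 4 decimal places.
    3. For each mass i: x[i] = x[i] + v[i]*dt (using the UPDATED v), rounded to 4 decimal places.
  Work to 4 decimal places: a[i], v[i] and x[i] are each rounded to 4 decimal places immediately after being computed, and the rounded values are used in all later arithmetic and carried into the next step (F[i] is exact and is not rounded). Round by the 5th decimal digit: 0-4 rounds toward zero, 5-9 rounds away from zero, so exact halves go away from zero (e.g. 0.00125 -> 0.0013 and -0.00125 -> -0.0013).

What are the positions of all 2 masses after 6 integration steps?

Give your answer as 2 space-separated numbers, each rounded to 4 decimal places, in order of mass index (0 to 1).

Step 0: x=[2.0000 7.0000] v=[0.0000 1.0000]
Step 1: x=[2.7500 7.1250] v=[3.0000 0.5000]
Step 2: x=[3.9063 7.2031] v=[4.6250 0.3125]
Step 3: x=[4.9102 7.3691] v=[4.0155 0.6641]
Step 4: x=[5.3013 7.7278] v=[1.5642 1.4347]
Step 5: x=[4.9737 8.2832] v=[-1.3106 2.2215]
Step 6: x=[4.2300 8.9249] v=[-2.9748 2.5668]

Answer: 4.2300 8.9249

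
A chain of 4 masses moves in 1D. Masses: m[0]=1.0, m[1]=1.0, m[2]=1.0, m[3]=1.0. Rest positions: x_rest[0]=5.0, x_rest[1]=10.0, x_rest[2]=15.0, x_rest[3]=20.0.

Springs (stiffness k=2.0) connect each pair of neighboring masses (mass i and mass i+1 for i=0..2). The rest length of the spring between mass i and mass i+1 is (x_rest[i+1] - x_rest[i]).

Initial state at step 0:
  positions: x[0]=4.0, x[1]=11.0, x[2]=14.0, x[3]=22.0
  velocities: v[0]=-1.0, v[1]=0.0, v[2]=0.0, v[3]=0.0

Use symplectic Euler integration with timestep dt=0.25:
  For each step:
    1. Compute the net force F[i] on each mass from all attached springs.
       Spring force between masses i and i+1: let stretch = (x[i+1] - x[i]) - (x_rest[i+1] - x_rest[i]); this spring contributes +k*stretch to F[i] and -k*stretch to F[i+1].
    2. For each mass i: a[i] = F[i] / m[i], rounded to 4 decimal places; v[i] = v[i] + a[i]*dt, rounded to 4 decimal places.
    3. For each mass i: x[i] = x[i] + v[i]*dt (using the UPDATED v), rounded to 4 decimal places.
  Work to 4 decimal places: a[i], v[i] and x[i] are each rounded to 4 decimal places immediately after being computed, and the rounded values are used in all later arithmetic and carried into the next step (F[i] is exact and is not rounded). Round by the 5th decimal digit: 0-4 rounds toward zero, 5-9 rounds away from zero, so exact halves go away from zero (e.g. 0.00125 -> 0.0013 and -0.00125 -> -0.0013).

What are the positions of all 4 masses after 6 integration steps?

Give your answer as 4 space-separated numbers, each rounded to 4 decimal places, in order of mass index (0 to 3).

Answer: 4.6390 9.4486 15.8408 19.5718

Derivation:
Step 0: x=[4.0000 11.0000 14.0000 22.0000] v=[-1.0000 0.0000 0.0000 0.0000]
Step 1: x=[4.0000 10.5000 14.6250 21.6250] v=[0.0000 -2.0000 2.5000 -1.5000]
Step 2: x=[4.1875 9.7031 15.6094 21.0000] v=[0.7500 -3.1875 3.9375 -2.5000]
Step 3: x=[4.4395 8.9551 16.5293 20.3262] v=[1.0078 -2.9922 3.6797 -2.6953]
Step 4: x=[4.6309 8.5894 16.9771 19.8028] v=[0.7656 -1.4629 1.7911 -2.0938]
Step 5: x=[4.6921 8.7773 16.7296 19.5511] v=[0.2449 0.7517 -0.9899 -1.0067]
Step 6: x=[4.6390 9.4486 15.8408 19.5718] v=[-0.2125 2.6853 -3.5553 0.0826]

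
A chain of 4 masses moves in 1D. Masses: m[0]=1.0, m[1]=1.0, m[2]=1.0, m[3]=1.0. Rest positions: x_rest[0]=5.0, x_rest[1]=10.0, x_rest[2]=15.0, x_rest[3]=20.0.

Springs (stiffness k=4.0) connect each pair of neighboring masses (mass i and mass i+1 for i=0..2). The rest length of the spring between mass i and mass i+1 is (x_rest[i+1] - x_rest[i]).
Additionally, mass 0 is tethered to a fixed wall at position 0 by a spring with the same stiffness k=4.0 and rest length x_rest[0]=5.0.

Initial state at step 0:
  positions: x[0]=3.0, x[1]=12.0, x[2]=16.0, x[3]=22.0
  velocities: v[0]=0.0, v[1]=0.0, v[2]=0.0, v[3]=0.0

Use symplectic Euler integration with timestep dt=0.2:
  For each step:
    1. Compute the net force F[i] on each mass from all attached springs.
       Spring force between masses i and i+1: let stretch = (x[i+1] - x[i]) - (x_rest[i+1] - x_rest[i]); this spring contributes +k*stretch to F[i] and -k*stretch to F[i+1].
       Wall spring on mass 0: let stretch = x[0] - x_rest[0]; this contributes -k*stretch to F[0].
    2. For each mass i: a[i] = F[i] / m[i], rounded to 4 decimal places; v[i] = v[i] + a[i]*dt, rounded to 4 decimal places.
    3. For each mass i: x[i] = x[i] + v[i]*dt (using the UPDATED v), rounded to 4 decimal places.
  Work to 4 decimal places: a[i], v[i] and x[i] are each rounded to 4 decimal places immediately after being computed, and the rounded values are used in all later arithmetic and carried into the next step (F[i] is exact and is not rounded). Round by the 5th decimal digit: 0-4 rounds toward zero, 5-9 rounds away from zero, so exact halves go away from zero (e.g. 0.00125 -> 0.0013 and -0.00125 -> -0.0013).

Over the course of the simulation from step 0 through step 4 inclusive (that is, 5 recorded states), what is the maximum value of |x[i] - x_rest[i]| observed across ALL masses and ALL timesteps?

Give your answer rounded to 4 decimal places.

Step 0: x=[3.0000 12.0000 16.0000 22.0000] v=[0.0000 0.0000 0.0000 0.0000]
Step 1: x=[3.9600 11.2000 16.3200 21.8400] v=[4.8000 -4.0000 1.6000 -0.8000]
Step 2: x=[5.4448 10.0608 16.7040 21.5968] v=[7.4240 -5.6960 1.9200 -1.2160]
Step 3: x=[6.7970 9.2460 16.8079 21.3708] v=[6.7610 -4.0742 0.5197 -1.1302]
Step 4: x=[7.4535 9.2492 16.4320 21.2147] v=[3.2826 0.0161 -1.8795 -0.7805]
Max displacement = 2.4535

Answer: 2.4535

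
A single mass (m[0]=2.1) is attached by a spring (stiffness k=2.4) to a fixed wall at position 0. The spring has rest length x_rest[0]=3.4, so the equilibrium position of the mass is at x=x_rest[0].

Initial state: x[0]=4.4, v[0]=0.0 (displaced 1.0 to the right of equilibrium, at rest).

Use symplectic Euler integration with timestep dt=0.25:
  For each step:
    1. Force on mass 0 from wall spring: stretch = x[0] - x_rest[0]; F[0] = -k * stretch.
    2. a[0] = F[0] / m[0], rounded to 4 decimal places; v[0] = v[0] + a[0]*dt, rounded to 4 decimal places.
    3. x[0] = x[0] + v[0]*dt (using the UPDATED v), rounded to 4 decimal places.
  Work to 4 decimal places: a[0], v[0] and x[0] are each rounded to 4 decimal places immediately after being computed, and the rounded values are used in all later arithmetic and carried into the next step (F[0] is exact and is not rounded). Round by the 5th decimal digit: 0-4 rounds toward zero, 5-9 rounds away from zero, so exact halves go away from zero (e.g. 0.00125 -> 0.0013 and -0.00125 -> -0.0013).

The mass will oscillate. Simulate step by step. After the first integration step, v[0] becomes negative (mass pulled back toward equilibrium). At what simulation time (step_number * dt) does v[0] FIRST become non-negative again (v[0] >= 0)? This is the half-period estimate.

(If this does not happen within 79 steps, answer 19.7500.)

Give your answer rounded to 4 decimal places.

Step 0: x=[4.4000] v=[0.0000]
Step 1: x=[4.3286] v=[-0.2857]
Step 2: x=[4.1909] v=[-0.5510]
Step 3: x=[3.9967] v=[-0.7770]
Step 4: x=[3.7598] v=[-0.9475]
Step 5: x=[3.4972] v=[-1.0503]
Step 6: x=[3.2277] v=[-1.0781]
Step 7: x=[2.9705] v=[-1.0289]
Step 8: x=[2.7440] v=[-0.9062]
Step 9: x=[2.5643] v=[-0.7188]
Step 10: x=[2.4443] v=[-0.4800]
Step 11: x=[2.3926] v=[-0.2070]
Step 12: x=[2.4128] v=[0.0808]
First v>=0 after going negative at step 12, time=3.0000

Answer: 3.0000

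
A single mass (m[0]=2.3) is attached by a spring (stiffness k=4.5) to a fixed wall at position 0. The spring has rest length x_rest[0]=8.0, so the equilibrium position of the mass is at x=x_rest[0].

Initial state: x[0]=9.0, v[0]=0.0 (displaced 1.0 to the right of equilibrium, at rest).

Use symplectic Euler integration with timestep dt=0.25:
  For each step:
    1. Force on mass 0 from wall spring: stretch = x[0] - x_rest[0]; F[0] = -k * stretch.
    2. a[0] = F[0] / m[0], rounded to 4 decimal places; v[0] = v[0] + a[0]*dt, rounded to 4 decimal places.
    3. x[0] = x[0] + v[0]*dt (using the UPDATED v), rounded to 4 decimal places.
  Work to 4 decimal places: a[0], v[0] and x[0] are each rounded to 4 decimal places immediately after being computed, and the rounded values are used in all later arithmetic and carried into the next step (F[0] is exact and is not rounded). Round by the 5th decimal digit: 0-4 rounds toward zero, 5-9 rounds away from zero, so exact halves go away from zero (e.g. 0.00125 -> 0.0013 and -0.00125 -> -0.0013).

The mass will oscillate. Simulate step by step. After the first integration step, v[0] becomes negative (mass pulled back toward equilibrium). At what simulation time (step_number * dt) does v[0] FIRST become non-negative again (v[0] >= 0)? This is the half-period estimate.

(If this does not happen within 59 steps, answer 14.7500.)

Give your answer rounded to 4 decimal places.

Step 0: x=[9.0000] v=[0.0000]
Step 1: x=[8.8777] v=[-0.4891]
Step 2: x=[8.6481] v=[-0.9184]
Step 3: x=[8.3393] v=[-1.2354]
Step 4: x=[7.9890] v=[-1.4014]
Step 5: x=[7.6400] v=[-1.3960]
Step 6: x=[7.3350] v=[-1.2199]
Step 7: x=[7.1114] v=[-0.8946]
Step 8: x=[6.9964] v=[-0.4600]
Step 9: x=[7.0041] v=[0.0309]
First v>=0 after going negative at step 9, time=2.2500

Answer: 2.2500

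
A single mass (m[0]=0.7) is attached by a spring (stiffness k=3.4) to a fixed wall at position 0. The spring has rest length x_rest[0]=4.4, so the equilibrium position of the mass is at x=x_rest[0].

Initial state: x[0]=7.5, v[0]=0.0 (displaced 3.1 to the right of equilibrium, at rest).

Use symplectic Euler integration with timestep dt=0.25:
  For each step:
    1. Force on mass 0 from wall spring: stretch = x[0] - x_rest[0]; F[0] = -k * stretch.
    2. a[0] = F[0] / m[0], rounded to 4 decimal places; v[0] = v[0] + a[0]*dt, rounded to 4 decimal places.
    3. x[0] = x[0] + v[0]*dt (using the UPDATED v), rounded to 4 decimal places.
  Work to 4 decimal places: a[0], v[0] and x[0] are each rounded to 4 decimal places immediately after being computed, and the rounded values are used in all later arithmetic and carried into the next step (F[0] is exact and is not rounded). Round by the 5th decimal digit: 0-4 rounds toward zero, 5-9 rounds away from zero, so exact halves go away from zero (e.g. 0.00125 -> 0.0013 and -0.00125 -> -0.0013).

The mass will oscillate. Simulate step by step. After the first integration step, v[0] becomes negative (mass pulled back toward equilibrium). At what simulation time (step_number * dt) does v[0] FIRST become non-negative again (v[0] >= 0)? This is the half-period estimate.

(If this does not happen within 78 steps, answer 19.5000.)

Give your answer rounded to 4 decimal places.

Step 0: x=[7.5000] v=[0.0000]
Step 1: x=[6.5589] v=[-3.7643]
Step 2: x=[4.9625] v=[-6.3858]
Step 3: x=[3.1953] v=[-7.0688]
Step 4: x=[1.7938] v=[-5.6060]
Step 5: x=[1.1835] v=[-2.4413]
Step 6: x=[1.5496] v=[1.4645]
First v>=0 after going negative at step 6, time=1.5000

Answer: 1.5000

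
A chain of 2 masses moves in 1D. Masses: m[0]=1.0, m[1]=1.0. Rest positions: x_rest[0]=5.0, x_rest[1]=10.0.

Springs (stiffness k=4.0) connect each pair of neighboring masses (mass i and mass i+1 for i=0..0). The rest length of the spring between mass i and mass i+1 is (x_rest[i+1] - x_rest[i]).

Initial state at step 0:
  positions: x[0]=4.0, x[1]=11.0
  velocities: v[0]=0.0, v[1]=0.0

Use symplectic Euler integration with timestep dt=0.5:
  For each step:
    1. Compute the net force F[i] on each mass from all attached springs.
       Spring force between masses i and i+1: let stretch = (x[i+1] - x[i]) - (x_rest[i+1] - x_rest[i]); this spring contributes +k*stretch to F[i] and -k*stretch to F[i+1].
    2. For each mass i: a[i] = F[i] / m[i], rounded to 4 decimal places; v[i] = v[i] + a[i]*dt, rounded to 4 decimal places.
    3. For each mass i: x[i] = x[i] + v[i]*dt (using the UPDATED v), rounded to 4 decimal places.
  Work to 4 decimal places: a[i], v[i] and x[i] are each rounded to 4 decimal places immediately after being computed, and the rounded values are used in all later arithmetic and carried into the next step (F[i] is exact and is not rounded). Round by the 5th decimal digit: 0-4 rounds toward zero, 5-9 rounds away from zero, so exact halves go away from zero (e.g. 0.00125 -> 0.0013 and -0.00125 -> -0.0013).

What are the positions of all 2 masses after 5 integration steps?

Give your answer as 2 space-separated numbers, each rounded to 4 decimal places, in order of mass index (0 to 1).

Step 0: x=[4.0000 11.0000] v=[0.0000 0.0000]
Step 1: x=[6.0000 9.0000] v=[4.0000 -4.0000]
Step 2: x=[6.0000 9.0000] v=[0.0000 0.0000]
Step 3: x=[4.0000 11.0000] v=[-4.0000 4.0000]
Step 4: x=[4.0000 11.0000] v=[0.0000 0.0000]
Step 5: x=[6.0000 9.0000] v=[4.0000 -4.0000]

Answer: 6.0000 9.0000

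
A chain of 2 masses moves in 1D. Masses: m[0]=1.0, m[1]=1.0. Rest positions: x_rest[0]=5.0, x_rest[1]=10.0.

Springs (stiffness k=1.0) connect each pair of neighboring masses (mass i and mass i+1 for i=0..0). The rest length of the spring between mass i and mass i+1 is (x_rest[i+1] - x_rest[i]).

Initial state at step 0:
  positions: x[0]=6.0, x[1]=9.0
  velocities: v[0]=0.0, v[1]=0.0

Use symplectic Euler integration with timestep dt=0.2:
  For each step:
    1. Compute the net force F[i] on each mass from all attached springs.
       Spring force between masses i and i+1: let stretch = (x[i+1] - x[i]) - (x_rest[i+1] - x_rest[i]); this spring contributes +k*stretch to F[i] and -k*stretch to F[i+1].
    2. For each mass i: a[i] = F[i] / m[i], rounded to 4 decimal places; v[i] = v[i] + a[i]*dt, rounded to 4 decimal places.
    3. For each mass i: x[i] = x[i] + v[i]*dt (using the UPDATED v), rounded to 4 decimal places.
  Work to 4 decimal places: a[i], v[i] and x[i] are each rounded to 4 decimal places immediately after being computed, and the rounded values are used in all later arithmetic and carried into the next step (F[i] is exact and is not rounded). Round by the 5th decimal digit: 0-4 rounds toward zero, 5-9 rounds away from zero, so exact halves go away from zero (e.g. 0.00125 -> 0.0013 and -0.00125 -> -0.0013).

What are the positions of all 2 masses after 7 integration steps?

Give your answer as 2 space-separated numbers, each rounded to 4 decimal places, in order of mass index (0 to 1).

Answer: 4.4655 10.5345

Derivation:
Step 0: x=[6.0000 9.0000] v=[0.0000 0.0000]
Step 1: x=[5.9200 9.0800] v=[-0.4000 0.4000]
Step 2: x=[5.7664 9.2336] v=[-0.7680 0.7680]
Step 3: x=[5.5515 9.4485] v=[-1.0746 1.0746]
Step 4: x=[5.2925 9.7075] v=[-1.2952 1.2952]
Step 5: x=[5.0101 9.9899] v=[-1.4122 1.4122]
Step 6: x=[4.7269 10.2731] v=[-1.4162 1.4162]
Step 7: x=[4.4655 10.5345] v=[-1.3070 1.3070]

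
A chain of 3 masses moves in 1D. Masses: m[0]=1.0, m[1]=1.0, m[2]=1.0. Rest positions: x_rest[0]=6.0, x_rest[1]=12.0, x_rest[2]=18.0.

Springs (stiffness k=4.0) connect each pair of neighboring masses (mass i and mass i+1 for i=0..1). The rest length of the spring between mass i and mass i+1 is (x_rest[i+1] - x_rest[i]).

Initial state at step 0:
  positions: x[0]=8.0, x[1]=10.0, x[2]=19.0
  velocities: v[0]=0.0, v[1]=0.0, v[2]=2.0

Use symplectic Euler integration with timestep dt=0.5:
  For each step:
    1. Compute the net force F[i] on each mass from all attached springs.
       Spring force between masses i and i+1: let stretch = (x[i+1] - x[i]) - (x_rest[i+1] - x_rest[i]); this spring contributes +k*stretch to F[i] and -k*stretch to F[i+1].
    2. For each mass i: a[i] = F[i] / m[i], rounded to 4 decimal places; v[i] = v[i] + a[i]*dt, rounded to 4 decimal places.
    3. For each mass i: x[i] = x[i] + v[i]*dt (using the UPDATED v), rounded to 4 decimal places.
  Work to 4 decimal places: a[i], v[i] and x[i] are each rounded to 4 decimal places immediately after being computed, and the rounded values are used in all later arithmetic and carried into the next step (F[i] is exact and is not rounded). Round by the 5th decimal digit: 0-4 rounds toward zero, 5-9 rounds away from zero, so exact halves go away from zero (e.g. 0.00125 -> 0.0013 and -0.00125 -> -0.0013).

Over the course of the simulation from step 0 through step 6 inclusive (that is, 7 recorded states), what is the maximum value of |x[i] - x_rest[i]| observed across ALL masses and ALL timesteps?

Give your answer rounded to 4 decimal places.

Step 0: x=[8.0000 10.0000 19.0000] v=[0.0000 0.0000 2.0000]
Step 1: x=[4.0000 17.0000 17.0000] v=[-8.0000 14.0000 -4.0000]
Step 2: x=[7.0000 11.0000 21.0000] v=[6.0000 -12.0000 8.0000]
Step 3: x=[8.0000 11.0000 21.0000] v=[2.0000 0.0000 0.0000]
Step 4: x=[6.0000 18.0000 17.0000] v=[-4.0000 14.0000 -8.0000]
Step 5: x=[10.0000 12.0000 20.0000] v=[8.0000 -12.0000 6.0000]
Step 6: x=[10.0000 12.0000 21.0000] v=[0.0000 0.0000 2.0000]
Max displacement = 6.0000

Answer: 6.0000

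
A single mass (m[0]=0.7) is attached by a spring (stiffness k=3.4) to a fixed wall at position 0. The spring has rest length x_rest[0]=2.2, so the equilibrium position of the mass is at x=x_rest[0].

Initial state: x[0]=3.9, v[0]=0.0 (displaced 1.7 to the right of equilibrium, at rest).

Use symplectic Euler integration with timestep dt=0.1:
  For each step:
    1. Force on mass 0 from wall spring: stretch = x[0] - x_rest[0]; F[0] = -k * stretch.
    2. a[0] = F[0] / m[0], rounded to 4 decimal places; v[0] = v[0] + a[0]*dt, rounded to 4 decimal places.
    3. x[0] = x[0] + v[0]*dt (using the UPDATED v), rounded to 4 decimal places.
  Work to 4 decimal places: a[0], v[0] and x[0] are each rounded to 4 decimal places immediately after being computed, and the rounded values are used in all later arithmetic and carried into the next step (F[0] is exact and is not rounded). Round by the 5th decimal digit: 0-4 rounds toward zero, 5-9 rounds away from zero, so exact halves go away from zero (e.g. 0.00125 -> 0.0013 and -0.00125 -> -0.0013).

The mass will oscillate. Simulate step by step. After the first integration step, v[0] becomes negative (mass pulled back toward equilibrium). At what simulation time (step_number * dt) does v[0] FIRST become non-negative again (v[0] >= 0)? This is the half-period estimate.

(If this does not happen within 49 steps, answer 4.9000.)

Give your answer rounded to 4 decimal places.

Step 0: x=[3.9000] v=[0.0000]
Step 1: x=[3.8174] v=[-0.8257]
Step 2: x=[3.6563] v=[-1.6113]
Step 3: x=[3.4244] v=[-2.3187]
Step 4: x=[3.1331] v=[-2.9134]
Step 5: x=[2.7964] v=[-3.3666]
Step 6: x=[2.4308] v=[-3.6563]
Step 7: x=[2.0540] v=[-3.7684]
Step 8: x=[1.6843] v=[-3.6975]
Step 9: x=[1.3396] v=[-3.4470]
Step 10: x=[1.0367] v=[-3.0291]
Step 11: x=[0.7903] v=[-2.4641]
Step 12: x=[0.6124] v=[-1.7794]
Step 13: x=[0.5116] v=[-1.0083]
Step 14: x=[0.4928] v=[-0.1882]
Step 15: x=[0.5569] v=[0.6410]
First v>=0 after going negative at step 15, time=1.5000

Answer: 1.5000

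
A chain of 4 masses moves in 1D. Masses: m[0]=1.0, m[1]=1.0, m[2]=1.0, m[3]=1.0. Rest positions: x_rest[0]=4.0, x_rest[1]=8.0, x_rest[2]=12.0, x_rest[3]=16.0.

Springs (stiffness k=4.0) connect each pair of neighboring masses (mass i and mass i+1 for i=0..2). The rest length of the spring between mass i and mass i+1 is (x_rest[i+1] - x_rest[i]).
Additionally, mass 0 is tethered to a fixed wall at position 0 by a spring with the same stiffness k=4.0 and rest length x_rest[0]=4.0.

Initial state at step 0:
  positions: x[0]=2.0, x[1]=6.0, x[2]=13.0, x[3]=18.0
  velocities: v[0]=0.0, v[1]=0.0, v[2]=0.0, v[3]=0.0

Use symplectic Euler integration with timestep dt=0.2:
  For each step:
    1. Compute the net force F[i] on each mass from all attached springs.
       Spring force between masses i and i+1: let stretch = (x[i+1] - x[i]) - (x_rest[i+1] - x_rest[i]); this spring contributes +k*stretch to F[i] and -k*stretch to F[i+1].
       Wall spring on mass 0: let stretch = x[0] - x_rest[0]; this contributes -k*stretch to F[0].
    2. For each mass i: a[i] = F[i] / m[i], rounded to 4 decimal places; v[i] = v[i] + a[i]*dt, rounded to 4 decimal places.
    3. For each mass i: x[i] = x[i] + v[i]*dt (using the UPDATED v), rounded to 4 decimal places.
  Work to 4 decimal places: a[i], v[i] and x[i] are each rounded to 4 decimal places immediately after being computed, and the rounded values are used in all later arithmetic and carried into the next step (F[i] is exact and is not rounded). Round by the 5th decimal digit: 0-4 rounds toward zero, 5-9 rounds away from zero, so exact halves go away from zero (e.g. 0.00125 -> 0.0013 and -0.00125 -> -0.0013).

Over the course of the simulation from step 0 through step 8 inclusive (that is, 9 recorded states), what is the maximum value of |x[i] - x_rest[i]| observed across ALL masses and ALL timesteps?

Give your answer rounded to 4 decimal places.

Step 0: x=[2.0000 6.0000 13.0000 18.0000] v=[0.0000 0.0000 0.0000 0.0000]
Step 1: x=[2.3200 6.4800 12.6800 17.8400] v=[1.6000 2.4000 -1.6000 -0.8000]
Step 2: x=[2.9344 7.2864 12.1936 17.4944] v=[3.0720 4.0320 -2.4320 -1.7280]
Step 3: x=[3.7756 8.1816 11.7702 16.9407] v=[4.2061 4.4762 -2.1171 -2.7686]
Step 4: x=[4.7177 8.9461 11.5999 16.1997] v=[4.7104 3.8223 -0.8516 -3.7050]
Step 5: x=[5.5815 9.4586 11.7409 15.3627] v=[4.3190 2.5626 0.7052 -4.1848]
Step 6: x=[6.1726 9.7160 12.0963 14.5863] v=[2.9555 1.2868 1.7768 -3.8822]
Step 7: x=[6.3430 9.7873 12.4692 14.0515] v=[0.8521 0.3563 1.8646 -2.6742]
Step 8: x=[6.0496 9.7366 12.6662 13.9035] v=[-1.4669 -0.2536 0.9849 -0.7400]
Max displacement = 2.3430

Answer: 2.3430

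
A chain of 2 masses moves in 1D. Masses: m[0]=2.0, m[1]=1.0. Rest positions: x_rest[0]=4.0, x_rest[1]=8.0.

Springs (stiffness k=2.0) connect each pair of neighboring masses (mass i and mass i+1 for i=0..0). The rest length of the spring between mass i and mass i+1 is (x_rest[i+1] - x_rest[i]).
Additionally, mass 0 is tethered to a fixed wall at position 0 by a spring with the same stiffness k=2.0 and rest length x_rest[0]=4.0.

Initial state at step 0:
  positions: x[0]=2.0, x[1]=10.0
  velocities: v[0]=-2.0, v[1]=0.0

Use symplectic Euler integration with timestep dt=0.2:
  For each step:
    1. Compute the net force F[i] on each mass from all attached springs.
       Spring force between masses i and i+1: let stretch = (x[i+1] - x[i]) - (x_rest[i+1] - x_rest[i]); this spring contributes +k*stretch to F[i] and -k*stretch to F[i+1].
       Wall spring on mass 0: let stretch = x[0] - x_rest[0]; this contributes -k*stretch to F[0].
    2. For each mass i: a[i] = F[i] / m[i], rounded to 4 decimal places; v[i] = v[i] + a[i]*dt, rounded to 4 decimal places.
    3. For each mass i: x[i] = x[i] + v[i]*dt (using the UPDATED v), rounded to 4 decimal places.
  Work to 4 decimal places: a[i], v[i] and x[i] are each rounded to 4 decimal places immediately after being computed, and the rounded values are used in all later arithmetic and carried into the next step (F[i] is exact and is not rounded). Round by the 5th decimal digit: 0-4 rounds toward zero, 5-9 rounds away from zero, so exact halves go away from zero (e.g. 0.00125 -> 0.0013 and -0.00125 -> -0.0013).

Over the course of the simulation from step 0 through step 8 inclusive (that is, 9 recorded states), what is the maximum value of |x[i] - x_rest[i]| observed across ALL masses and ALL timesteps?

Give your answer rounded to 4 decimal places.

Answer: 4.1800

Derivation:
Step 0: x=[2.0000 10.0000] v=[-2.0000 0.0000]
Step 1: x=[1.8400 9.6800] v=[-0.8000 -1.6000]
Step 2: x=[1.9200 9.0528] v=[0.4000 -3.1360]
Step 3: x=[2.2085 8.1750] v=[1.4426 -4.3891]
Step 4: x=[2.6473 7.1399] v=[2.1942 -5.1757]
Step 5: x=[3.1600 6.0654] v=[2.5633 -5.3727]
Step 6: x=[3.6625 5.0784] v=[2.5124 -4.9349]
Step 7: x=[4.0751 4.2981] v=[2.0631 -3.9013]
Step 8: x=[4.3336 3.8200] v=[1.2927 -2.3905]
Max displacement = 4.1800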